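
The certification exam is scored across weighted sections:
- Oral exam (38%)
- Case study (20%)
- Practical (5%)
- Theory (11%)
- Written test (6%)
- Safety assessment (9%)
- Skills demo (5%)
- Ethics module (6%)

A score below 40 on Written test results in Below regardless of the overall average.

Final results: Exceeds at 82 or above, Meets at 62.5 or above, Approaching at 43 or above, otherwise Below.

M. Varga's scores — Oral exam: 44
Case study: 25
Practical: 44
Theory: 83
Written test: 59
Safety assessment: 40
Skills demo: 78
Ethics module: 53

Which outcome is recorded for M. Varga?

Written test score 59 ≥ 40: minimum met.
Weighted total:
  Oral exam 44 × 0.38 = 16.72
  Case study 25 × 0.2 = 5
  Practical 44 × 0.05 = 2.2
  Theory 83 × 0.11 = 9.13
  Written test 59 × 0.06 = 3.54
  Safety assessment 40 × 0.09 = 3.6
  Skills demo 78 × 0.05 = 3.9
  Ethics module 53 × 0.06 = 3.18
Sum = 47.27
47.27 is ≥ 43 and < 62.5 → Approaching

Approaching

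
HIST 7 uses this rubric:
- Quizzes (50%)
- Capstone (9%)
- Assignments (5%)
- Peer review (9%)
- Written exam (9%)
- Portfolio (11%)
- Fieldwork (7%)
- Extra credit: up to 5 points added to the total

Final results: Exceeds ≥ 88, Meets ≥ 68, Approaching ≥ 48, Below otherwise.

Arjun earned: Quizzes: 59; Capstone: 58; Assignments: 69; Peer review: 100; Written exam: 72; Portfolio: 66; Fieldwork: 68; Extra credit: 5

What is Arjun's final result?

Meets

Weighted total:
  Quizzes 59 × 0.5 = 29.5
  Capstone 58 × 0.09 = 5.22
  Assignments 69 × 0.05 = 3.45
  Peer review 100 × 0.09 = 9
  Written exam 72 × 0.09 = 6.48
  Portfolio 66 × 0.11 = 7.26
  Fieldwork 68 × 0.07 = 4.76
Sum = 65.67
Extra credit: 65.67 + 5 = 70.67
70.67 is ≥ 68 and < 88 → Meets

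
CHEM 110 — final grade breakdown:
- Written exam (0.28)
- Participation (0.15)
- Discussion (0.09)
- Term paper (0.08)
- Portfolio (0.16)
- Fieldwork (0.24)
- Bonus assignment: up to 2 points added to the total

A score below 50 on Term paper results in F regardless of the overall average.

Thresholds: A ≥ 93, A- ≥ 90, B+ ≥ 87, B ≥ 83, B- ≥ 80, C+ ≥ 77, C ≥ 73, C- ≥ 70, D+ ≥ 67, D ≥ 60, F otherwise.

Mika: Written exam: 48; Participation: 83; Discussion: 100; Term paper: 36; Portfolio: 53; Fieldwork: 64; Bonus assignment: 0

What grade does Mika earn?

Term paper score 36 < 50: minimum not met.
Weighted total:
  Written exam 48 × 0.28 = 13.44
  Participation 83 × 0.15 = 12.45
  Discussion 100 × 0.09 = 9
  Term paper 36 × 0.08 = 2.88
  Portfolio 53 × 0.16 = 8.48
  Fieldwork 64 × 0.24 = 15.36
Sum = 61.61
Bonus assignment: 61.61 + 0 = 61.61
Because the Term paper minimum was not met, the result is F.

F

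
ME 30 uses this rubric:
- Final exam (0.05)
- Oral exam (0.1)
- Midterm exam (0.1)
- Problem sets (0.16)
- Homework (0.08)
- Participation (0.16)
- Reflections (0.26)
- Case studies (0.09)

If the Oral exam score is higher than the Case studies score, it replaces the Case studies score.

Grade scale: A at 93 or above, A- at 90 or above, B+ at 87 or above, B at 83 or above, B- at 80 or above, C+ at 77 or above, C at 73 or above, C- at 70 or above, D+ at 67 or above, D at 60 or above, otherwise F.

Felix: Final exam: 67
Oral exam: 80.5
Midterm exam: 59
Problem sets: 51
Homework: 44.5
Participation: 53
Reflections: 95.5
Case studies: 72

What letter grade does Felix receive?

D+

Oral exam (80.5) > Case studies (72), so Case studies counts as 80.5.
Weighted total:
  Final exam 67 × 0.05 = 3.35
  Oral exam 80.5 × 0.1 = 8.05
  Midterm exam 59 × 0.1 = 5.9
  Problem sets 51 × 0.16 = 8.16
  Homework 44.5 × 0.08 = 3.56
  Participation 53 × 0.16 = 8.48
  Reflections 95.5 × 0.26 = 24.83
  Case studies 80.5 × 0.09 = 7.245
Sum = 69.575
69.575 is ≥ 67 and < 70 → D+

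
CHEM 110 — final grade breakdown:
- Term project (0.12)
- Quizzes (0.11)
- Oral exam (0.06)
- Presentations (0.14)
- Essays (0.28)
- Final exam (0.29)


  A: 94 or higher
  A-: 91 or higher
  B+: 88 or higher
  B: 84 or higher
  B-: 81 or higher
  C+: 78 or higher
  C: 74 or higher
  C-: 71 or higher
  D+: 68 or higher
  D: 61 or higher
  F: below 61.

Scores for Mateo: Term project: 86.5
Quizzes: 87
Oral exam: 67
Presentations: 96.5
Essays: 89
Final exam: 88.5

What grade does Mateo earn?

B+

Weighted total:
  Term project 86.5 × 0.12 = 10.38
  Quizzes 87 × 0.11 = 9.57
  Oral exam 67 × 0.06 = 4.02
  Presentations 96.5 × 0.14 = 13.51
  Essays 89 × 0.28 = 24.92
  Final exam 88.5 × 0.29 = 25.665
Sum = 88.065
88.065 is ≥ 88 and < 91 → B+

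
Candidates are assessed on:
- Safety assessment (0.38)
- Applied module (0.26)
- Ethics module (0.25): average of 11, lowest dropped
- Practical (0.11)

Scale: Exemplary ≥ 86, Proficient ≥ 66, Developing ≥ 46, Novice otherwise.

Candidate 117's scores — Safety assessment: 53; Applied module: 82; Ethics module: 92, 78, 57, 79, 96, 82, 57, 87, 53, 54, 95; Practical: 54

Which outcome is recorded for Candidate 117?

Proficient

Ethics module: drop 53 → average of remaining 10 = 777/10 = 77.7
Weighted total:
  Safety assessment 53 × 0.38 = 20.14
  Applied module 82 × 0.26 = 21.32
  Ethics module 77.7 × 0.25 = 19.425
  Practical 54 × 0.11 = 5.94
Sum = 66.825
66.825 is ≥ 66 and < 86 → Proficient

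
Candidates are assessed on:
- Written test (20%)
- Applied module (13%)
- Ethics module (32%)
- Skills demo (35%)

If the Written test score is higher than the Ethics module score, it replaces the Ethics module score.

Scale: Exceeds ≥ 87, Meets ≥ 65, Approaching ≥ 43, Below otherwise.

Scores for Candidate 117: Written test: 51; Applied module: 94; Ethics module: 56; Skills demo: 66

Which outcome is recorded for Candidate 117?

Written test (51) ≤ Ethics module (56), so Ethics module stays at 56.
Weighted total:
  Written test 51 × 0.2 = 10.2
  Applied module 94 × 0.13 = 12.22
  Ethics module 56 × 0.32 = 17.92
  Skills demo 66 × 0.35 = 23.1
Sum = 63.44
63.44 is ≥ 43 and < 65 → Approaching

Approaching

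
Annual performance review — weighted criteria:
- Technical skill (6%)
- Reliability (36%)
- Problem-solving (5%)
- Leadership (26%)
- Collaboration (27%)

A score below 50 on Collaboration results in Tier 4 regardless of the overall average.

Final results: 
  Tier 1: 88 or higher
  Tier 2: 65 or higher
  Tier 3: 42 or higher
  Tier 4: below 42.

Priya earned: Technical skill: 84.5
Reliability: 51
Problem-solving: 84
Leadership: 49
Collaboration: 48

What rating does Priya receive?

Tier 4

Collaboration score 48 < 50: minimum not met.
Weighted total:
  Technical skill 84.5 × 0.06 = 5.07
  Reliability 51 × 0.36 = 18.36
  Problem-solving 84 × 0.05 = 4.2
  Leadership 49 × 0.26 = 12.74
  Collaboration 48 × 0.27 = 12.96
Sum = 53.33
Because the Collaboration minimum was not met, the result is Tier 4.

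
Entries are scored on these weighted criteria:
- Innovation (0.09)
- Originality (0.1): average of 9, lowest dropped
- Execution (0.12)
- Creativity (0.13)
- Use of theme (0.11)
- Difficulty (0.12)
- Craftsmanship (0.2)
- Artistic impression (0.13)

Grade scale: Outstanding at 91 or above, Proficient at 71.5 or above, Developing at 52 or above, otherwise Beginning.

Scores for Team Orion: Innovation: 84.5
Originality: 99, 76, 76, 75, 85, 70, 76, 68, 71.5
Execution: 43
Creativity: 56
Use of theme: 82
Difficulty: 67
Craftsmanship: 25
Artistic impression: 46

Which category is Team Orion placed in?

Originality: drop 68 → average of remaining 8 = 628.5/8 = 78.5625
Weighted total:
  Innovation 84.5 × 0.09 = 7.605
  Originality 78.5625 × 0.1 = 7.85625
  Execution 43 × 0.12 = 5.16
  Creativity 56 × 0.13 = 7.28
  Use of theme 82 × 0.11 = 9.02
  Difficulty 67 × 0.12 = 8.04
  Craftsmanship 25 × 0.2 = 5
  Artistic impression 46 × 0.13 = 5.98
Sum = 55.94125
55.94125 is ≥ 52 and < 71.5 → Developing

Developing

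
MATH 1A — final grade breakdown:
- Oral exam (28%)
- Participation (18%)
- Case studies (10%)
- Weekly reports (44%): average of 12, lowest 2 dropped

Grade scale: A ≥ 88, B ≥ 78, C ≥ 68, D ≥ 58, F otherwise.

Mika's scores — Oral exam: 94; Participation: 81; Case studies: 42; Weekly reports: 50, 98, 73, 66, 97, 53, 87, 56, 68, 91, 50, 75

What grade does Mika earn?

B

Weekly reports: drop 50, 50 → average of remaining 10 = 764/10 = 76.4
Weighted total:
  Oral exam 94 × 0.28 = 26.32
  Participation 81 × 0.18 = 14.58
  Case studies 42 × 0.1 = 4.2
  Weekly reports 76.4 × 0.44 = 33.616
Sum = 78.716
78.716 is ≥ 78 and < 88 → B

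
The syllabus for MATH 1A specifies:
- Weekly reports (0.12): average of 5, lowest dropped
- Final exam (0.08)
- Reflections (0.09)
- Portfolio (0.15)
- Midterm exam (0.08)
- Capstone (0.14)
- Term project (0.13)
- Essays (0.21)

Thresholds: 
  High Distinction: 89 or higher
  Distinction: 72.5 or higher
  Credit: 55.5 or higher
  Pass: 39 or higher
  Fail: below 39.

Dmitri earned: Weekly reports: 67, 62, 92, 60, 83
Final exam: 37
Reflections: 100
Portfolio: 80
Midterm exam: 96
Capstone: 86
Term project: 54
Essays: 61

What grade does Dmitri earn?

Weekly reports: drop 60 → average of remaining 4 = 304/4 = 76
Weighted total:
  Weekly reports 76 × 0.12 = 9.12
  Final exam 37 × 0.08 = 2.96
  Reflections 100 × 0.09 = 9
  Portfolio 80 × 0.15 = 12
  Midterm exam 96 × 0.08 = 7.68
  Capstone 86 × 0.14 = 12.04
  Term project 54 × 0.13 = 7.02
  Essays 61 × 0.21 = 12.81
Sum = 72.63
72.63 is ≥ 72.5 and < 89 → Distinction

Distinction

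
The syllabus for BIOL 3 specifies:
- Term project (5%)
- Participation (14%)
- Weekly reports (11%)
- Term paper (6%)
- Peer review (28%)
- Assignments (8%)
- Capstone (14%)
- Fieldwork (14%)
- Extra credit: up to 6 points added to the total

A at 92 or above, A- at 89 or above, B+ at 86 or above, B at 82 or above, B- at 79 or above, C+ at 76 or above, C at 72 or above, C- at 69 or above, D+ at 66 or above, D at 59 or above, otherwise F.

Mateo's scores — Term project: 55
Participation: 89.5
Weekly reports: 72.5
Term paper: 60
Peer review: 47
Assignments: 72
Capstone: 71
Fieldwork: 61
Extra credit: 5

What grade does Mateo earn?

Weighted total:
  Term project 55 × 0.05 = 2.75
  Participation 89.5 × 0.14 = 12.53
  Weekly reports 72.5 × 0.11 = 7.975
  Term paper 60 × 0.06 = 3.6
  Peer review 47 × 0.28 = 13.16
  Assignments 72 × 0.08 = 5.76
  Capstone 71 × 0.14 = 9.94
  Fieldwork 61 × 0.14 = 8.54
Sum = 64.255
Extra credit: 64.255 + 5 = 69.255
69.255 is ≥ 69 and < 72 → C-

C-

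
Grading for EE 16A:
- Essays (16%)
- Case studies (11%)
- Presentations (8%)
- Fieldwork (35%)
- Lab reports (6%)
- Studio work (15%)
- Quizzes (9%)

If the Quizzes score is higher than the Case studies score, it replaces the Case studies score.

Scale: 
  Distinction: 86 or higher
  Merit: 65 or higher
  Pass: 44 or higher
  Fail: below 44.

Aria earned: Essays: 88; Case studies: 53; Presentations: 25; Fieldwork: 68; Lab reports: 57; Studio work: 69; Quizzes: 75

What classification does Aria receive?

Merit

Quizzes (75) > Case studies (53), so Case studies counts as 75.
Weighted total:
  Essays 88 × 0.16 = 14.08
  Case studies 75 × 0.11 = 8.25
  Presentations 25 × 0.08 = 2
  Fieldwork 68 × 0.35 = 23.8
  Lab reports 57 × 0.06 = 3.42
  Studio work 69 × 0.15 = 10.35
  Quizzes 75 × 0.09 = 6.75
Sum = 68.65
68.65 is ≥ 65 and < 86 → Merit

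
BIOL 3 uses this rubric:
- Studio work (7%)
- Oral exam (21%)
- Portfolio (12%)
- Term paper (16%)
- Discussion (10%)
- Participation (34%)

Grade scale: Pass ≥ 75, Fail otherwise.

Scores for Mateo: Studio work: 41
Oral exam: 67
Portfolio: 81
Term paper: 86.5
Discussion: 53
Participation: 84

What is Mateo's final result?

Fail

Weighted total:
  Studio work 41 × 0.07 = 2.87
  Oral exam 67 × 0.21 = 14.07
  Portfolio 81 × 0.12 = 9.72
  Term paper 86.5 × 0.16 = 13.84
  Discussion 53 × 0.1 = 5.3
  Participation 84 × 0.34 = 28.56
Sum = 74.36
74.36 < 75 → Fail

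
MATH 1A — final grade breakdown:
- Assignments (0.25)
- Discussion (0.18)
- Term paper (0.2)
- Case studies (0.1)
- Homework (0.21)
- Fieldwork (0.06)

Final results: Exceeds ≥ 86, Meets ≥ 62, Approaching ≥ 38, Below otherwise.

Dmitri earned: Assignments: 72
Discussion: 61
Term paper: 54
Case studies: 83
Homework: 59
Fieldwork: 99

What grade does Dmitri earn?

Weighted total:
  Assignments 72 × 0.25 = 18
  Discussion 61 × 0.18 = 10.98
  Term paper 54 × 0.2 = 10.8
  Case studies 83 × 0.1 = 8.3
  Homework 59 × 0.21 = 12.39
  Fieldwork 99 × 0.06 = 5.94
Sum = 66.41
66.41 is ≥ 62 and < 86 → Meets

Meets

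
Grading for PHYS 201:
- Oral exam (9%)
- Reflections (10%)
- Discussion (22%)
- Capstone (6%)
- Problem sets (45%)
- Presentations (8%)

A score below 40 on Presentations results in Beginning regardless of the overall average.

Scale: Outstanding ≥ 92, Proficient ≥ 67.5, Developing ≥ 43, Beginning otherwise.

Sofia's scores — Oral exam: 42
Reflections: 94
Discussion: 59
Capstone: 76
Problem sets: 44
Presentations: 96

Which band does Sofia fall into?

Developing

Presentations score 96 ≥ 40: minimum met.
Weighted total:
  Oral exam 42 × 0.09 = 3.78
  Reflections 94 × 0.1 = 9.4
  Discussion 59 × 0.22 = 12.98
  Capstone 76 × 0.06 = 4.56
  Problem sets 44 × 0.45 = 19.8
  Presentations 96 × 0.08 = 7.68
Sum = 58.2
58.2 is ≥ 43 and < 67.5 → Developing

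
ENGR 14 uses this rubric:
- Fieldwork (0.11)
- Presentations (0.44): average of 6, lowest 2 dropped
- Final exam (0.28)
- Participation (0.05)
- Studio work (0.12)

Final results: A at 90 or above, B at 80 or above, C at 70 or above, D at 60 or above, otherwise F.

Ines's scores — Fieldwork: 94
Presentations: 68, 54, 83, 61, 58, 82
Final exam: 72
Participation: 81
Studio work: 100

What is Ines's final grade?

C

Presentations: drop 54, 58 → average of remaining 4 = 294/4 = 73.5
Weighted total:
  Fieldwork 94 × 0.11 = 10.34
  Presentations 73.5 × 0.44 = 32.34
  Final exam 72 × 0.28 = 20.16
  Participation 81 × 0.05 = 4.05
  Studio work 100 × 0.12 = 12
Sum = 78.89
78.89 is ≥ 70 and < 80 → C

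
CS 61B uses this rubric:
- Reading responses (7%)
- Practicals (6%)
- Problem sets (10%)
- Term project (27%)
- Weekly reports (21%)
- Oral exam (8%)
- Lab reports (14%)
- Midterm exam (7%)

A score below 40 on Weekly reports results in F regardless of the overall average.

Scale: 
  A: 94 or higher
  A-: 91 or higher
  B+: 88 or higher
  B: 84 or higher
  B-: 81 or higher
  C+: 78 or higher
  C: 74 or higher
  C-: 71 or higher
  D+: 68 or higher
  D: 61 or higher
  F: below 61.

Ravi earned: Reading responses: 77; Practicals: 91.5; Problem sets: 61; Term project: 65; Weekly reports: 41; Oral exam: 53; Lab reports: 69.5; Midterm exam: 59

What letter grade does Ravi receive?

Weekly reports score 41 ≥ 40: minimum met.
Weighted total:
  Reading responses 77 × 0.07 = 5.39
  Practicals 91.5 × 0.06 = 5.49
  Problem sets 61 × 0.1 = 6.1
  Term project 65 × 0.27 = 17.55
  Weekly reports 41 × 0.21 = 8.61
  Oral exam 53 × 0.08 = 4.24
  Lab reports 69.5 × 0.14 = 9.73
  Midterm exam 59 × 0.07 = 4.13
Sum = 61.24
61.24 is ≥ 61 and < 68 → D

D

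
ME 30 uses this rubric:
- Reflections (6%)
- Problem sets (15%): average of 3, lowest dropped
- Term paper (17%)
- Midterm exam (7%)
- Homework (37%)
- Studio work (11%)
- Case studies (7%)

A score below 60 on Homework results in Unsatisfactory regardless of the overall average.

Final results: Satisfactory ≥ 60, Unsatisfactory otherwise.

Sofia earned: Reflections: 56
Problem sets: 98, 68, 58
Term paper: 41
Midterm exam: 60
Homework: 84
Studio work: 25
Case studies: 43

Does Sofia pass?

Satisfactory

Problem sets: drop 58 → average of remaining 2 = 166/2 = 83
Homework score 84 ≥ 60: minimum met.
Weighted total:
  Reflections 56 × 0.06 = 3.36
  Problem sets 83 × 0.15 = 12.45
  Term paper 41 × 0.17 = 6.97
  Midterm exam 60 × 0.07 = 4.2
  Homework 84 × 0.37 = 31.08
  Studio work 25 × 0.11 = 2.75
  Case studies 43 × 0.07 = 3.01
Sum = 63.82
63.82 ≥ 60 → Satisfactory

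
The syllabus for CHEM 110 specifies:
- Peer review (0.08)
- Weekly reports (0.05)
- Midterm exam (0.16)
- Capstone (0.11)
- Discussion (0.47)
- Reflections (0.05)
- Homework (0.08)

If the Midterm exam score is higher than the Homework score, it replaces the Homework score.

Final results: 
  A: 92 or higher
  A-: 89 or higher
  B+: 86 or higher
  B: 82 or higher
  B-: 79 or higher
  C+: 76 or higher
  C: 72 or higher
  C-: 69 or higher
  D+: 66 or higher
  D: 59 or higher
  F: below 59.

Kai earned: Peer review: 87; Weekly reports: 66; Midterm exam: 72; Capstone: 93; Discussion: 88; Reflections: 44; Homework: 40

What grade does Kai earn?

B-

Midterm exam (72) > Homework (40), so Homework counts as 72.
Weighted total:
  Peer review 87 × 0.08 = 6.96
  Weekly reports 66 × 0.05 = 3.3
  Midterm exam 72 × 0.16 = 11.52
  Capstone 93 × 0.11 = 10.23
  Discussion 88 × 0.47 = 41.36
  Reflections 44 × 0.05 = 2.2
  Homework 72 × 0.08 = 5.76
Sum = 81.33
81.33 is ≥ 79 and < 82 → B-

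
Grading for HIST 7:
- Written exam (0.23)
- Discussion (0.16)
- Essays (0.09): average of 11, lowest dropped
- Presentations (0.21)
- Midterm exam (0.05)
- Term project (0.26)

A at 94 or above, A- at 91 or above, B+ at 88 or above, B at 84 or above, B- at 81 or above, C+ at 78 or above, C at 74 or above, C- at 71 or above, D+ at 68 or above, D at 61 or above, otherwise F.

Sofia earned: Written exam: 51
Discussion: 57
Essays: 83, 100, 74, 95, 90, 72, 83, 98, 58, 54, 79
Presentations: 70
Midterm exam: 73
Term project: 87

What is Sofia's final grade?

Essays: drop 54 → average of remaining 10 = 832/10 = 83.2
Weighted total:
  Written exam 51 × 0.23 = 11.73
  Discussion 57 × 0.16 = 9.12
  Essays 83.2 × 0.09 = 7.488
  Presentations 70 × 0.21 = 14.7
  Midterm exam 73 × 0.05 = 3.65
  Term project 87 × 0.26 = 22.62
Sum = 69.308
69.308 is ≥ 68 and < 71 → D+

D+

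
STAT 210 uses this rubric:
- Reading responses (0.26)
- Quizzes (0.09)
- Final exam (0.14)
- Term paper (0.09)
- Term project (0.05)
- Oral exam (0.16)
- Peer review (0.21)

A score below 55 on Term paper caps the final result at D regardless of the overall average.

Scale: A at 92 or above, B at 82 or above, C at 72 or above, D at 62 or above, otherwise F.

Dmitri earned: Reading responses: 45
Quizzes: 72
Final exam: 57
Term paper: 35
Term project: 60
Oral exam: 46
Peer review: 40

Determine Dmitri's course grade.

F

Term paper score 35 < 55: minimum not met.
Weighted total:
  Reading responses 45 × 0.26 = 11.7
  Quizzes 72 × 0.09 = 6.48
  Final exam 57 × 0.14 = 7.98
  Term paper 35 × 0.09 = 3.15
  Term project 60 × 0.05 = 3
  Oral exam 46 × 0.16 = 7.36
  Peer review 40 × 0.21 = 8.4
Sum = 48.07
48.07 would be F; cap at D applies → F.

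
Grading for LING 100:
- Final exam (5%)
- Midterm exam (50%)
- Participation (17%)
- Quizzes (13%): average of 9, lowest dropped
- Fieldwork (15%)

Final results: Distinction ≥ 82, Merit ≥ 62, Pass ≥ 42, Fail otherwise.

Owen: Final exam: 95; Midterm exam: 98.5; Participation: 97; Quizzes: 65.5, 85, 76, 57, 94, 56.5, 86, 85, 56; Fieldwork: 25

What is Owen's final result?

Distinction

Quizzes: drop 56 → average of remaining 8 = 605/8 = 75.625
Weighted total:
  Final exam 95 × 0.05 = 4.75
  Midterm exam 98.5 × 0.5 = 49.25
  Participation 97 × 0.17 = 16.49
  Quizzes 75.625 × 0.13 = 9.83125
  Fieldwork 25 × 0.15 = 3.75
Sum = 84.07125
84.07125 ≥ 82 → Distinction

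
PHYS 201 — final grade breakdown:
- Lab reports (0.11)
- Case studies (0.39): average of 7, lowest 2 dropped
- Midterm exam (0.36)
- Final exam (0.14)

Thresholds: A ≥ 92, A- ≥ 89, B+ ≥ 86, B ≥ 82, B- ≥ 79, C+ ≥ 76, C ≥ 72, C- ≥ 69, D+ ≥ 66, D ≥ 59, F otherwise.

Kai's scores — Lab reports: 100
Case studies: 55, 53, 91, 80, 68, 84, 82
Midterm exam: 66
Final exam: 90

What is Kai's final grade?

C+

Case studies: drop 53, 55 → average of remaining 5 = 405/5 = 81
Weighted total:
  Lab reports 100 × 0.11 = 11
  Case studies 81 × 0.39 = 31.59
  Midterm exam 66 × 0.36 = 23.76
  Final exam 90 × 0.14 = 12.6
Sum = 78.95
78.95 is ≥ 76 and < 79 → C+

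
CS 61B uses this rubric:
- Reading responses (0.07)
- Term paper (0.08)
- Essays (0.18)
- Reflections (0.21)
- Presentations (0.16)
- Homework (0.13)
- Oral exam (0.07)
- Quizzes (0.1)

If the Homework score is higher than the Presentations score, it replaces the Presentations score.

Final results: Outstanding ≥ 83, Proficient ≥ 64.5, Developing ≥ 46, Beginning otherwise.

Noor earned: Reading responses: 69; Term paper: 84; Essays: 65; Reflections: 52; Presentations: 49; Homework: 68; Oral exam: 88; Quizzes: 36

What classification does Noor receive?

Developing

Homework (68) > Presentations (49), so Presentations counts as 68.
Weighted total:
  Reading responses 69 × 0.07 = 4.83
  Term paper 84 × 0.08 = 6.72
  Essays 65 × 0.18 = 11.7
  Reflections 52 × 0.21 = 10.92
  Presentations 68 × 0.16 = 10.88
  Homework 68 × 0.13 = 8.84
  Oral exam 88 × 0.07 = 6.16
  Quizzes 36 × 0.1 = 3.6
Sum = 63.65
63.65 is ≥ 46 and < 64.5 → Developing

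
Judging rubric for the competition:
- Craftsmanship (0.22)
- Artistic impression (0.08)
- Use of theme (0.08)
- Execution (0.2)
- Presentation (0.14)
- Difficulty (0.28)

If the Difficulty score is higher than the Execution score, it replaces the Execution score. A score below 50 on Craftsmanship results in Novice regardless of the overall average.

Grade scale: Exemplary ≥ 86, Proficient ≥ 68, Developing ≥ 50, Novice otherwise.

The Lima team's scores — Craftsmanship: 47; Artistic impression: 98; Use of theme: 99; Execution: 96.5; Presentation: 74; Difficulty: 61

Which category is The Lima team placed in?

Difficulty (61) ≤ Execution (96.5), so Execution stays at 96.5.
Craftsmanship score 47 < 50: minimum not met.
Weighted total:
  Craftsmanship 47 × 0.22 = 10.34
  Artistic impression 98 × 0.08 = 7.84
  Use of theme 99 × 0.08 = 7.92
  Execution 96.5 × 0.2 = 19.3
  Presentation 74 × 0.14 = 10.36
  Difficulty 61 × 0.28 = 17.08
Sum = 72.84
Because the Craftsmanship minimum was not met, the result is Novice.

Novice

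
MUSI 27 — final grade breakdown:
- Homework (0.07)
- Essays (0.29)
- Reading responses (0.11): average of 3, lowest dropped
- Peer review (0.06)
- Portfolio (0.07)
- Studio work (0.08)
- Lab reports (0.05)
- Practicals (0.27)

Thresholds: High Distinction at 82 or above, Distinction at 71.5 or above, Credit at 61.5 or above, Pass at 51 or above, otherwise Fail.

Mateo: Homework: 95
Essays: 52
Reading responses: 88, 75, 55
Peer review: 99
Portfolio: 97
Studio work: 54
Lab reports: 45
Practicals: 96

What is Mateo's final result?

Reading responses: drop 55 → average of remaining 2 = 163/2 = 81.5
Weighted total:
  Homework 95 × 0.07 = 6.65
  Essays 52 × 0.29 = 15.08
  Reading responses 81.5 × 0.11 = 8.965
  Peer review 99 × 0.06 = 5.94
  Portfolio 97 × 0.07 = 6.79
  Studio work 54 × 0.08 = 4.32
  Lab reports 45 × 0.05 = 2.25
  Practicals 96 × 0.27 = 25.92
Sum = 75.915
75.915 is ≥ 71.5 and < 82 → Distinction

Distinction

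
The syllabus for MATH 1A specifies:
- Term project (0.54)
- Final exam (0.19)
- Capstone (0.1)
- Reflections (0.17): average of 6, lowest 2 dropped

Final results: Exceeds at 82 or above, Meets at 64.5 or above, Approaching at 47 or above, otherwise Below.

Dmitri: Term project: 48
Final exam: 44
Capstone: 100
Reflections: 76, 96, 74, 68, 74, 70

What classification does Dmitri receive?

Approaching

Reflections: drop 68, 70 → average of remaining 4 = 320/4 = 80
Weighted total:
  Term project 48 × 0.54 = 25.92
  Final exam 44 × 0.19 = 8.36
  Capstone 100 × 0.1 = 10
  Reflections 80 × 0.17 = 13.6
Sum = 57.88
57.88 is ≥ 47 and < 64.5 → Approaching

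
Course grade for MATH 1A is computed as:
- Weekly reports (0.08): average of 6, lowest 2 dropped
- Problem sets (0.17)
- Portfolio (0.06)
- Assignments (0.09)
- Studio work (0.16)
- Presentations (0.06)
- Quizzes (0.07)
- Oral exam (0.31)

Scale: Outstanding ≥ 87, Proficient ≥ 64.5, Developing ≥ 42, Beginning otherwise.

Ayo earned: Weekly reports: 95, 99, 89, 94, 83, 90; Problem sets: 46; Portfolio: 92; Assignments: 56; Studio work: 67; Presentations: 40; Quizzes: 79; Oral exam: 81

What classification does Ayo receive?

Weekly reports: drop 83, 89 → average of remaining 4 = 378/4 = 94.5
Weighted total:
  Weekly reports 94.5 × 0.08 = 7.56
  Problem sets 46 × 0.17 = 7.82
  Portfolio 92 × 0.06 = 5.52
  Assignments 56 × 0.09 = 5.04
  Studio work 67 × 0.16 = 10.72
  Presentations 40 × 0.06 = 2.4
  Quizzes 79 × 0.07 = 5.53
  Oral exam 81 × 0.31 = 25.11
Sum = 69.7
69.7 is ≥ 64.5 and < 87 → Proficient

Proficient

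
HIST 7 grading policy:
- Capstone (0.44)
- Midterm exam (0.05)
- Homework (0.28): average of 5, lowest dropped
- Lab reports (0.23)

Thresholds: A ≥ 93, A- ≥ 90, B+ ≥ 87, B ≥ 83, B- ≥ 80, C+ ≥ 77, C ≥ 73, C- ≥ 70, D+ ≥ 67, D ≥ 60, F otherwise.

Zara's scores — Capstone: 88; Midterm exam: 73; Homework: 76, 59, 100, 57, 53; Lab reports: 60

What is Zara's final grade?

Homework: drop 53 → average of remaining 4 = 292/4 = 73
Weighted total:
  Capstone 88 × 0.44 = 38.72
  Midterm exam 73 × 0.05 = 3.65
  Homework 73 × 0.28 = 20.44
  Lab reports 60 × 0.23 = 13.8
Sum = 76.61
76.61 is ≥ 73 and < 77 → C

C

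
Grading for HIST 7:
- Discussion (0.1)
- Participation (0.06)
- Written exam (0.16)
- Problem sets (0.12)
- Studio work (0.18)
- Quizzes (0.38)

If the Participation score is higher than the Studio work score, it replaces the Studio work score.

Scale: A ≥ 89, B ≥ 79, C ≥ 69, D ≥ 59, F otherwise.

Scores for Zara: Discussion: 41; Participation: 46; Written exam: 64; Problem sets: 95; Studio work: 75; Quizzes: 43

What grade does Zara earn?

Participation (46) ≤ Studio work (75), so Studio work stays at 75.
Weighted total:
  Discussion 41 × 0.1 = 4.1
  Participation 46 × 0.06 = 2.76
  Written exam 64 × 0.16 = 10.24
  Problem sets 95 × 0.12 = 11.4
  Studio work 75 × 0.18 = 13.5
  Quizzes 43 × 0.38 = 16.34
Sum = 58.34
58.34 < 59 → F

F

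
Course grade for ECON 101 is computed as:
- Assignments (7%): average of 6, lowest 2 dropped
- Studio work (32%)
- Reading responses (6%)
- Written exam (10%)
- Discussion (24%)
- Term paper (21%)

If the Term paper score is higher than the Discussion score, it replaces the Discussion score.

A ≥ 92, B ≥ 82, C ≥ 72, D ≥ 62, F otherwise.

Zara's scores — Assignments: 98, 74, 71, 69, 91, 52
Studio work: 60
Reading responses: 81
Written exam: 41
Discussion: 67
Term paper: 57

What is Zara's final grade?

Assignments: drop 52, 69 → average of remaining 4 = 334/4 = 83.5
Term paper (57) ≤ Discussion (67), so Discussion stays at 67.
Weighted total:
  Assignments 83.5 × 0.07 = 5.845
  Studio work 60 × 0.32 = 19.2
  Reading responses 81 × 0.06 = 4.86
  Written exam 41 × 0.1 = 4.1
  Discussion 67 × 0.24 = 16.08
  Term paper 57 × 0.21 = 11.97
Sum = 62.055
62.055 is ≥ 62 and < 72 → D

D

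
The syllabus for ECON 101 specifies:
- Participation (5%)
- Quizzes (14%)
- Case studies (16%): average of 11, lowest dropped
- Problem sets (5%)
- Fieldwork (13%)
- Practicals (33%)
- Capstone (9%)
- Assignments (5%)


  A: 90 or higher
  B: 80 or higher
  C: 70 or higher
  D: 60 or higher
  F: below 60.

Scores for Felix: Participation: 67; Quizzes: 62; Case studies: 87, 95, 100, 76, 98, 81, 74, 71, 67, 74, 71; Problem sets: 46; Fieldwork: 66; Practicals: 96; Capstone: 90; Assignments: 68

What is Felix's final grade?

C

Case studies: drop 67 → average of remaining 10 = 827/10 = 82.7
Weighted total:
  Participation 67 × 0.05 = 3.35
  Quizzes 62 × 0.14 = 8.68
  Case studies 82.7 × 0.16 = 13.232
  Problem sets 46 × 0.05 = 2.3
  Fieldwork 66 × 0.13 = 8.58
  Practicals 96 × 0.33 = 31.68
  Capstone 90 × 0.09 = 8.1
  Assignments 68 × 0.05 = 3.4
Sum = 79.322
79.322 is ≥ 70 and < 80 → C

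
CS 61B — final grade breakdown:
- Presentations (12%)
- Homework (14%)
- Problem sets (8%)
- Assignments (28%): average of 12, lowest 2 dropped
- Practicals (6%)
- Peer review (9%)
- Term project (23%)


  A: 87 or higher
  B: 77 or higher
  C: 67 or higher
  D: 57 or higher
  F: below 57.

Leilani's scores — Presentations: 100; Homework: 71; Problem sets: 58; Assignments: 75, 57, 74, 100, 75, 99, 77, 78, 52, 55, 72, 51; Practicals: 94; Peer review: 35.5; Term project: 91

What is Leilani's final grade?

B

Assignments: drop 51, 52 → average of remaining 10 = 762/10 = 76.2
Weighted total:
  Presentations 100 × 0.12 = 12
  Homework 71 × 0.14 = 9.94
  Problem sets 58 × 0.08 = 4.64
  Assignments 76.2 × 0.28 = 21.336
  Practicals 94 × 0.06 = 5.64
  Peer review 35.5 × 0.09 = 3.195
  Term project 91 × 0.23 = 20.93
Sum = 77.681
77.681 is ≥ 77 and < 87 → B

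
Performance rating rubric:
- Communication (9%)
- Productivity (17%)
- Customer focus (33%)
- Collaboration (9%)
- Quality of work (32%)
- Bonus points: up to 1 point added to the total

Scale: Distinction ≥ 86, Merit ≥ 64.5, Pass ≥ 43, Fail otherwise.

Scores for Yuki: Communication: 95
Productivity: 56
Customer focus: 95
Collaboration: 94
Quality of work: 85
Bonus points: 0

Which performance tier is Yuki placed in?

Weighted total:
  Communication 95 × 0.09 = 8.55
  Productivity 56 × 0.17 = 9.52
  Customer focus 95 × 0.33 = 31.35
  Collaboration 94 × 0.09 = 8.46
  Quality of work 85 × 0.32 = 27.2
Sum = 85.08
Bonus points: 85.08 + 0 = 85.08
85.08 is ≥ 64.5 and < 86 → Merit

Merit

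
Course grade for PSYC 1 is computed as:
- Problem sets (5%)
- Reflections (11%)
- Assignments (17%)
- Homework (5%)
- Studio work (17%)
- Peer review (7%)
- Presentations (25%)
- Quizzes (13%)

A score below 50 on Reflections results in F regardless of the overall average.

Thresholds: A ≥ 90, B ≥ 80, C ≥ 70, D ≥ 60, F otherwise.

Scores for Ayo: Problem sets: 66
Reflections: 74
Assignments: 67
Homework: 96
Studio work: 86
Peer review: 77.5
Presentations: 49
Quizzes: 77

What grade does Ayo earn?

Reflections score 74 ≥ 50: minimum met.
Weighted total:
  Problem sets 66 × 0.05 = 3.3
  Reflections 74 × 0.11 = 8.14
  Assignments 67 × 0.17 = 11.39
  Homework 96 × 0.05 = 4.8
  Studio work 86 × 0.17 = 14.62
  Peer review 77.5 × 0.07 = 5.425
  Presentations 49 × 0.25 = 12.25
  Quizzes 77 × 0.13 = 10.01
Sum = 69.935
69.935 is ≥ 60 and < 70 → D

D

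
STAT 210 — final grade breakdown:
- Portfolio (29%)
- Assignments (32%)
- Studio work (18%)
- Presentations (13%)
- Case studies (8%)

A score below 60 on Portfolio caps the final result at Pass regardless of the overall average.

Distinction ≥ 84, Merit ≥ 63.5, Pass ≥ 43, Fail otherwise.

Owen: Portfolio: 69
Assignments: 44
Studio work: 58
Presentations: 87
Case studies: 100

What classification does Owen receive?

Merit

Portfolio score 69 ≥ 60: minimum met.
Weighted total:
  Portfolio 69 × 0.29 = 20.01
  Assignments 44 × 0.32 = 14.08
  Studio work 58 × 0.18 = 10.44
  Presentations 87 × 0.13 = 11.31
  Case studies 100 × 0.08 = 8
Sum = 63.84
63.84 is ≥ 63.5 and < 84 → Merit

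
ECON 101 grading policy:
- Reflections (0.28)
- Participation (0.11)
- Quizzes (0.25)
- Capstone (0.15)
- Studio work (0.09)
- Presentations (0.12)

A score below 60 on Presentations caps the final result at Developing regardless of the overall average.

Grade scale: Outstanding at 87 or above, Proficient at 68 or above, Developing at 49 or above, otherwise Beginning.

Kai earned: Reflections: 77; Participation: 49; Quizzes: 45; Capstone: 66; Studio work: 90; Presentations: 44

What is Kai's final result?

Presentations score 44 < 60: minimum not met.
Weighted total:
  Reflections 77 × 0.28 = 21.56
  Participation 49 × 0.11 = 5.39
  Quizzes 45 × 0.25 = 11.25
  Capstone 66 × 0.15 = 9.9
  Studio work 90 × 0.09 = 8.1
  Presentations 44 × 0.12 = 5.28
Sum = 61.48
61.48 would be Developing; cap at Developing applies → Developing.

Developing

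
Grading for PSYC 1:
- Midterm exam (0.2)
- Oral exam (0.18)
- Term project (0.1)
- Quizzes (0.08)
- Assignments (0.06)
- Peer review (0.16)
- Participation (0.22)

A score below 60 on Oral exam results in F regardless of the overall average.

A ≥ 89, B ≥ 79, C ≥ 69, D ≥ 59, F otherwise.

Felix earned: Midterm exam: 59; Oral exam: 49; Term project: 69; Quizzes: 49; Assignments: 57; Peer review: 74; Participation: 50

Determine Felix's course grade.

F

Oral exam score 49 < 60: minimum not met.
Weighted total:
  Midterm exam 59 × 0.2 = 11.8
  Oral exam 49 × 0.18 = 8.82
  Term project 69 × 0.1 = 6.9
  Quizzes 49 × 0.08 = 3.92
  Assignments 57 × 0.06 = 3.42
  Peer review 74 × 0.16 = 11.84
  Participation 50 × 0.22 = 11
Sum = 57.7
Because the Oral exam minimum was not met, the result is F.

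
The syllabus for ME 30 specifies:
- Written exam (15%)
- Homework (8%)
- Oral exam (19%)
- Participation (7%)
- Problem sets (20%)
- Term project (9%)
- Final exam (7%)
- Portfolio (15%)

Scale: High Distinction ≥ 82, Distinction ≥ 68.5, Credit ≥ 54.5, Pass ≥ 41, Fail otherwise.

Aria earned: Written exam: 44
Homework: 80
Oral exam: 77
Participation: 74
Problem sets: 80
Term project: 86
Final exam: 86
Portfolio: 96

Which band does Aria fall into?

Weighted total:
  Written exam 44 × 0.15 = 6.6
  Homework 80 × 0.08 = 6.4
  Oral exam 77 × 0.19 = 14.63
  Participation 74 × 0.07 = 5.18
  Problem sets 80 × 0.2 = 16
  Term project 86 × 0.09 = 7.74
  Final exam 86 × 0.07 = 6.02
  Portfolio 96 × 0.15 = 14.4
Sum = 76.97
76.97 is ≥ 68.5 and < 82 → Distinction

Distinction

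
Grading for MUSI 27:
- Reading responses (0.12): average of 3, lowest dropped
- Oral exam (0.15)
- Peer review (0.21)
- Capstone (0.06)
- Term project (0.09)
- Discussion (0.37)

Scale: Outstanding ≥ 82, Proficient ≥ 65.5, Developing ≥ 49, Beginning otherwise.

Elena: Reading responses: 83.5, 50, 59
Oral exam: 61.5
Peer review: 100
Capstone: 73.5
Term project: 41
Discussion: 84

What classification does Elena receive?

Reading responses: drop 50 → average of remaining 2 = 142.5/2 = 71.25
Weighted total:
  Reading responses 71.25 × 0.12 = 8.55
  Oral exam 61.5 × 0.15 = 9.225
  Peer review 100 × 0.21 = 21
  Capstone 73.5 × 0.06 = 4.41
  Term project 41 × 0.09 = 3.69
  Discussion 84 × 0.37 = 31.08
Sum = 77.955
77.955 is ≥ 65.5 and < 82 → Proficient

Proficient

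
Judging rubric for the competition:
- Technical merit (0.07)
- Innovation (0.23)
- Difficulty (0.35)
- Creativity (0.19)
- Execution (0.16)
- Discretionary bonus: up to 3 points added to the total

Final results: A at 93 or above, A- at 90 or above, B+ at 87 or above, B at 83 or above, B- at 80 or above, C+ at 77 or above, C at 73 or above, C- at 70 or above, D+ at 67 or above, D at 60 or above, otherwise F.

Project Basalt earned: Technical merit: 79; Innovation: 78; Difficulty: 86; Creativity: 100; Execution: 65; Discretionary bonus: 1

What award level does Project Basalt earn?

B

Weighted total:
  Technical merit 79 × 0.07 = 5.53
  Innovation 78 × 0.23 = 17.94
  Difficulty 86 × 0.35 = 30.1
  Creativity 100 × 0.19 = 19
  Execution 65 × 0.16 = 10.4
Sum = 82.97
Discretionary bonus: 82.97 + 1 = 83.97
83.97 is ≥ 83 and < 87 → B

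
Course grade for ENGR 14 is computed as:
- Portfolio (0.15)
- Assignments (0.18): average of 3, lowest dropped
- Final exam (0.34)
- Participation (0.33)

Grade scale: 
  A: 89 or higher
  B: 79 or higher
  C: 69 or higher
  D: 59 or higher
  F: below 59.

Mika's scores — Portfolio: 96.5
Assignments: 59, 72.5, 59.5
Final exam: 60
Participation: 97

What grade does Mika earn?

Assignments: drop 59 → average of remaining 2 = 132/2 = 66
Weighted total:
  Portfolio 96.5 × 0.15 = 14.475
  Assignments 66 × 0.18 = 11.88
  Final exam 60 × 0.34 = 20.4
  Participation 97 × 0.33 = 32.01
Sum = 78.765
78.765 is ≥ 69 and < 79 → C

C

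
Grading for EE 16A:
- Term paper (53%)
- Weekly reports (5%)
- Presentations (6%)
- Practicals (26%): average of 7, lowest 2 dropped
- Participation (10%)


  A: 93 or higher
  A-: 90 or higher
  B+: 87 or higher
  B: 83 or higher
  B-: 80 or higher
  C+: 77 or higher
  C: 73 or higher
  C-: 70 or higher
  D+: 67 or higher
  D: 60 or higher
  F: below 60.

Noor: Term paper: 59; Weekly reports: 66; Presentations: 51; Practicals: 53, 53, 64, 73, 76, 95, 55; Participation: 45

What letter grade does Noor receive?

Practicals: drop 53, 53 → average of remaining 5 = 363/5 = 72.6
Weighted total:
  Term paper 59 × 0.53 = 31.27
  Weekly reports 66 × 0.05 = 3.3
  Presentations 51 × 0.06 = 3.06
  Practicals 72.6 × 0.26 = 18.876
  Participation 45 × 0.1 = 4.5
Sum = 61.006
61.006 is ≥ 60 and < 67 → D

D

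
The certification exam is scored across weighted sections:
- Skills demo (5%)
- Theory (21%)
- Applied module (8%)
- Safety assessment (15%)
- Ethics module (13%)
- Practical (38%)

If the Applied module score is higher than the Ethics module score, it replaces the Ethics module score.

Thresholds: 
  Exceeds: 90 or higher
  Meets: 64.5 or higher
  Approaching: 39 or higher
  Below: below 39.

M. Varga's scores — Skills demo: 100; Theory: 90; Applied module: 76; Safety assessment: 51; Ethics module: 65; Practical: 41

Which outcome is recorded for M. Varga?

Applied module (76) > Ethics module (65), so Ethics module counts as 76.
Weighted total:
  Skills demo 100 × 0.05 = 5
  Theory 90 × 0.21 = 18.9
  Applied module 76 × 0.08 = 6.08
  Safety assessment 51 × 0.15 = 7.65
  Ethics module 76 × 0.13 = 9.88
  Practical 41 × 0.38 = 15.58
Sum = 63.09
63.09 is ≥ 39 and < 64.5 → Approaching

Approaching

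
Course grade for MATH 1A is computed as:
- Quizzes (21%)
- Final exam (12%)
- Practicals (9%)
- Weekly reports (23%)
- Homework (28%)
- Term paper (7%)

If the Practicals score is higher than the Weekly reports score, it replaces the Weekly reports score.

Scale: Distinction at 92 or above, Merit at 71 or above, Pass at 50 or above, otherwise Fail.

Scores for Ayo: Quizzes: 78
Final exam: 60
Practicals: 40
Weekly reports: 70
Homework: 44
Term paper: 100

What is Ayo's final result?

Pass

Practicals (40) ≤ Weekly reports (70), so Weekly reports stays at 70.
Weighted total:
  Quizzes 78 × 0.21 = 16.38
  Final exam 60 × 0.12 = 7.2
  Practicals 40 × 0.09 = 3.6
  Weekly reports 70 × 0.23 = 16.1
  Homework 44 × 0.28 = 12.32
  Term paper 100 × 0.07 = 7
Sum = 62.6
62.6 is ≥ 50 and < 71 → Pass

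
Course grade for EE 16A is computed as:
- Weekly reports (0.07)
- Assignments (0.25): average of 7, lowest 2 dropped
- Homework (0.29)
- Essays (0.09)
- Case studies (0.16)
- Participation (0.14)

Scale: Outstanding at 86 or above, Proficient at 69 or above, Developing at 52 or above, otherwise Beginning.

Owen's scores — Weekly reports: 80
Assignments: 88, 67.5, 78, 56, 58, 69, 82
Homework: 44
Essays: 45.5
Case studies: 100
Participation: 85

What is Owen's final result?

Assignments: drop 56, 58 → average of remaining 5 = 384.5/5 = 76.9
Weighted total:
  Weekly reports 80 × 0.07 = 5.6
  Assignments 76.9 × 0.25 = 19.225
  Homework 44 × 0.29 = 12.76
  Essays 45.5 × 0.09 = 4.095
  Case studies 100 × 0.16 = 16
  Participation 85 × 0.14 = 11.9
Sum = 69.58
69.58 is ≥ 69 and < 86 → Proficient

Proficient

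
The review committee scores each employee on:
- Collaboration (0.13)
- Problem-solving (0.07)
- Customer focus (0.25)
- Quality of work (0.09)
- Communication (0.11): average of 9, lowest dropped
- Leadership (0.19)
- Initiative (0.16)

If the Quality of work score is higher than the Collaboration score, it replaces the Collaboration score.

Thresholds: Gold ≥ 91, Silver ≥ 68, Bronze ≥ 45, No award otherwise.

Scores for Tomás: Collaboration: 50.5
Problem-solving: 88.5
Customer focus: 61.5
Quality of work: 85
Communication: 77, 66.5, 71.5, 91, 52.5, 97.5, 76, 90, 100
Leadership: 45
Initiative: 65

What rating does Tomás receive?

Communication: drop 52.5 → average of remaining 8 = 669.5/8 = 83.6875
Quality of work (85) > Collaboration (50.5), so Collaboration counts as 85.
Weighted total:
  Collaboration 85 × 0.13 = 11.05
  Problem-solving 88.5 × 0.07 = 6.195
  Customer focus 61.5 × 0.25 = 15.375
  Quality of work 85 × 0.09 = 7.65
  Communication 83.6875 × 0.11 = 9.205625
  Leadership 45 × 0.19 = 8.55
  Initiative 65 × 0.16 = 10.4
Sum = 68.425625
68.425625 is ≥ 68 and < 91 → Silver

Silver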